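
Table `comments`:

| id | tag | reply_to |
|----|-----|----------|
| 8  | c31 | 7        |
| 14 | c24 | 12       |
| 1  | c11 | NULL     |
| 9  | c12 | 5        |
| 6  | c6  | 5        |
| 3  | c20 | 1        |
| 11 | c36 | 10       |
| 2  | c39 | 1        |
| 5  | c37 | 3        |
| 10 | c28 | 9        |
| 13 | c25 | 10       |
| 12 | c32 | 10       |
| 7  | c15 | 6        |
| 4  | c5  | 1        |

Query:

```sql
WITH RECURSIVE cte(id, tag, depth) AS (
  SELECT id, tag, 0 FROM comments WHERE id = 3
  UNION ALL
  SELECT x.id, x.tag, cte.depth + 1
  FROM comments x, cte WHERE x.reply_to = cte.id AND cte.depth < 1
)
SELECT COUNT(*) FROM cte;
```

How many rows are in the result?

Base: id=3 (c20) at depth 0.
Iteration 1: rows with reply_to in {3} -> c37 (id 5, depth 1).
Iteration 2: depth < 1 fails for all current rows; recursion stops.
Total rows emitted: 2.

2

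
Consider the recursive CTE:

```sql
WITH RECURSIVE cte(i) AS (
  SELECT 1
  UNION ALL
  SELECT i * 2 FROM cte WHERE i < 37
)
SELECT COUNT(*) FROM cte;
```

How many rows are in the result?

Base: i=1.
Iteration 1: 1 < 37 holds -> i = 1 * 2 = 2.
Iteration 2: 2 < 37 holds -> i = 2 * 2 = 4.
Iteration 3: 4 < 37 holds -> i = 4 * 2 = 8.
Iteration 4: 8 < 37 holds -> i = 8 * 2 = 16.
Iteration 5: 16 < 37 holds -> i = 16 * 2 = 32.
Iteration 6: 32 < 37 holds -> i = 32 * 2 = 64.
Iteration 7: 64 < 37 fails; recursion stops.
Total rows emitted: 7.

7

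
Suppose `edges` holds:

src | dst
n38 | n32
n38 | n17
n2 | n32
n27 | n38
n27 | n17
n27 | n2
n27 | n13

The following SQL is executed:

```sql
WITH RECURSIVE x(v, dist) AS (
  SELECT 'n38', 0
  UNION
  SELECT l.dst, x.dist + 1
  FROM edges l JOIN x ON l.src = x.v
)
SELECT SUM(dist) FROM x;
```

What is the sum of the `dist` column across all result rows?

2

Base: (n38, dist=0).
Iteration 1: edges from {n38} -> (n17, dist=1), (n32, dist=1).
Iteration 2: no outgoing edges from {n17,n32}; recursion stops.
SUM(dist) = 0 + 1 + 1 = 2.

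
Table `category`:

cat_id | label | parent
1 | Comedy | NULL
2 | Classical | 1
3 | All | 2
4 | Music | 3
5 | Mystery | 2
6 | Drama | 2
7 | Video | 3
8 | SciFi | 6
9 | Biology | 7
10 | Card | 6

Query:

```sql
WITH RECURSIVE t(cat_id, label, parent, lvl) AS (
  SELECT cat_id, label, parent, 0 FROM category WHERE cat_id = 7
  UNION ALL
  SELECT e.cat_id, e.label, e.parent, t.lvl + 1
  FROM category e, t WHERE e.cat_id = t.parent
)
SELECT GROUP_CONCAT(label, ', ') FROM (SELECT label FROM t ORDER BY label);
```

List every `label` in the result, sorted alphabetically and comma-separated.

Base: cat_id=7 (Video), parent=3, lvl 0.
Iteration 1: join on cat_id=3 -> All (id 3, parent=2, lvl 1).
Iteration 2: join on cat_id=2 -> Classical (id 2, parent=1, lvl 2).
Iteration 3: join on cat_id=1 -> Comedy (id 1, parent=NULL, lvl 3).
Iteration 4: parent is NULL; no match; recursion stops.

All, Classical, Comedy, Video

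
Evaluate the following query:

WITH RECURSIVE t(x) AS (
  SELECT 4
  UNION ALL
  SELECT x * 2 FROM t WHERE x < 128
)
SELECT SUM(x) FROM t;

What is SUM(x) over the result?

Base: x=4.
Iteration 1: 4 < 128 holds -> x = 4 * 2 = 8.
Iteration 2: 8 < 128 holds -> x = 8 * 2 = 16.
Iteration 3: 16 < 128 holds -> x = 16 * 2 = 32.
Iteration 4: 32 < 128 holds -> x = 32 * 2 = 64.
Iteration 5: 64 < 128 holds -> x = 64 * 2 = 128.
Iteration 6: 128 < 128 fails; recursion stops.
SUM(x) = 4 + 8 + 16 + 32 + 64 + 128 = 252.

252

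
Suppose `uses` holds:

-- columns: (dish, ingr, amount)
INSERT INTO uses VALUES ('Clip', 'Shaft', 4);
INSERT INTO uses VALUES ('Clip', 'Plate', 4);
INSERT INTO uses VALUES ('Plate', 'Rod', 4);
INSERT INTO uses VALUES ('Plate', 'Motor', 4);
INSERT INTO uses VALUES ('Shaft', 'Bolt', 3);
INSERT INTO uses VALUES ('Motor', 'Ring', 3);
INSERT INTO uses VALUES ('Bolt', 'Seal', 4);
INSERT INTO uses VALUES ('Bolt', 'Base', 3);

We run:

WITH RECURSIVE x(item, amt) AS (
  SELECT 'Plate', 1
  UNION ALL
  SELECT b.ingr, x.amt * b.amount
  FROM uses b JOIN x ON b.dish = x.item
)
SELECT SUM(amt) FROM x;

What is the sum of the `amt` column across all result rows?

Base: (Plate, amt=1).
Iteration 1: components of {Plate} -> Motor = 1*4 = 4, Rod = 1*4 = 4.
Iteration 2: components of {Motor,Rod} -> Ring = 4*3 = 12.
Iteration 3: no further components; recursion stops.
SUM(amt) = 1 + 4 + 4 + 12 = 21.

21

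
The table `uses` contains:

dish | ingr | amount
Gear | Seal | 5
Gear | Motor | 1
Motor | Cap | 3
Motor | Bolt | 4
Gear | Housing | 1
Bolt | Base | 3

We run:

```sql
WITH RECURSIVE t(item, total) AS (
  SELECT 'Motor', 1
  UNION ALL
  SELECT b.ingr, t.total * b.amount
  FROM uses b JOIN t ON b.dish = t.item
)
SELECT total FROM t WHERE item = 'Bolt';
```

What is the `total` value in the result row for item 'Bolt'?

Base: (Motor, total=1).
Iteration 1: components of {Motor} -> Bolt = 1*4 = 4, Cap = 1*3 = 3.
Iteration 2: components of {Bolt,Cap} -> Base = 4*3 = 12.
Iteration 3: no further components; recursion stops.

4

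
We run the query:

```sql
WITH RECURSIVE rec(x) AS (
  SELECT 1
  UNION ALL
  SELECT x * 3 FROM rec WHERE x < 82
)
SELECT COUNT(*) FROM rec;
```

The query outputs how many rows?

Base: x=1.
Iteration 1: 1 < 82 holds -> x = 1 * 3 = 3.
Iteration 2: 3 < 82 holds -> x = 3 * 3 = 9.
Iteration 3: 9 < 82 holds -> x = 9 * 3 = 27.
Iteration 4: 27 < 82 holds -> x = 27 * 3 = 81.
Iteration 5: 81 < 82 holds -> x = 81 * 3 = 243.
Iteration 6: 243 < 82 fails; recursion stops.
Total rows emitted: 6.

6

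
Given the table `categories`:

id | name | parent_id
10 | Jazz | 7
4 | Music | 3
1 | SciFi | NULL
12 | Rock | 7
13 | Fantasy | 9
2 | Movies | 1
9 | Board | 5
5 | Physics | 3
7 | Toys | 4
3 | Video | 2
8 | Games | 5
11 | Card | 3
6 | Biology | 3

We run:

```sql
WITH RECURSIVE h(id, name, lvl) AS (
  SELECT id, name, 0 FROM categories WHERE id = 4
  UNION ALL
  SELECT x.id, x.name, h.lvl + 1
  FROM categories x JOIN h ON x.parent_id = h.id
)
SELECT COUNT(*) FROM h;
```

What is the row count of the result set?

4

Base: id=4 (Music) at lvl 0.
Iteration 1: rows with parent_id in {4} -> Toys (id 7, lvl 1).
Iteration 2: rows with parent_id in {7} -> Jazz (id 10, lvl 2), Rock (id 12, lvl 2).
Iteration 3: no rows with parent_id in {10,12}; recursion stops.
Total rows emitted: 4.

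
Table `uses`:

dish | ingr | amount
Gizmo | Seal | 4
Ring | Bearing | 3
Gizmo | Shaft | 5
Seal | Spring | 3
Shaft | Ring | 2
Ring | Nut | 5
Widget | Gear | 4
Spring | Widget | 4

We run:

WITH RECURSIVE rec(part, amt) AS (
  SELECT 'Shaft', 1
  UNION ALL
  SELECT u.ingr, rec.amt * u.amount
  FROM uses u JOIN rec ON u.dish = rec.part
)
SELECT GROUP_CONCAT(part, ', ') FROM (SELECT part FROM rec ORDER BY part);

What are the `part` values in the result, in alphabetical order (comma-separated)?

Base: (Shaft, amt=1).
Iteration 1: components of {Shaft} -> Ring = 1*2 = 2.
Iteration 2: components of {Ring} -> Bearing = 2*3 = 6, Nut = 2*5 = 10.
Iteration 3: no further components; recursion stops.

Bearing, Nut, Ring, Shaft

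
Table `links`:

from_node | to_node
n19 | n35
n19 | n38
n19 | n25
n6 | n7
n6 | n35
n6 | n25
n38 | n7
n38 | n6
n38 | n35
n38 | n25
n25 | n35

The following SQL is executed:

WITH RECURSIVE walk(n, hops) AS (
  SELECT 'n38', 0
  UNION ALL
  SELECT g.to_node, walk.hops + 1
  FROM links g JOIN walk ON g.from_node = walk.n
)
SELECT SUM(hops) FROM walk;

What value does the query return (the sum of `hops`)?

Base: (n38, hops=0).
Iteration 1: edges from {n38} -> (n25, hops=1), (n35, hops=1), (n6, hops=1), (n7, hops=1).
Iteration 2: edges from {n25,n35,n6,n7} -> (n25, hops=2), (n35, hops=2) x2, (n7, hops=2). [UNION ALL keeps all 4 new rows, including repeats]
Iteration 3: edges from {n25,n35,n7} -> (n35, hops=3).
Iteration 4: no outgoing edges from {n35}; recursion stops.
SUM(hops) = 0 + 1 + 1 + 1 + 1 + 2 + 2 + 2 + 2 + 3 = 15.

15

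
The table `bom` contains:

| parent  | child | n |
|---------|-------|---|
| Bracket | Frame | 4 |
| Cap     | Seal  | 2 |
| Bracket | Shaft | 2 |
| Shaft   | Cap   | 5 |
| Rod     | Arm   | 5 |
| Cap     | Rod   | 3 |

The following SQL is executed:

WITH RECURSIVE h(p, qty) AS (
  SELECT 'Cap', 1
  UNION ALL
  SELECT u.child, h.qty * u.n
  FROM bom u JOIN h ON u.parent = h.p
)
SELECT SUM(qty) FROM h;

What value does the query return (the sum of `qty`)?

Base: (Cap, qty=1).
Iteration 1: components of {Cap} -> Rod = 1*3 = 3, Seal = 1*2 = 2.
Iteration 2: components of {Rod,Seal} -> Arm = 3*5 = 15.
Iteration 3: no further components; recursion stops.
SUM(qty) = 1 + 3 + 2 + 15 = 21.

21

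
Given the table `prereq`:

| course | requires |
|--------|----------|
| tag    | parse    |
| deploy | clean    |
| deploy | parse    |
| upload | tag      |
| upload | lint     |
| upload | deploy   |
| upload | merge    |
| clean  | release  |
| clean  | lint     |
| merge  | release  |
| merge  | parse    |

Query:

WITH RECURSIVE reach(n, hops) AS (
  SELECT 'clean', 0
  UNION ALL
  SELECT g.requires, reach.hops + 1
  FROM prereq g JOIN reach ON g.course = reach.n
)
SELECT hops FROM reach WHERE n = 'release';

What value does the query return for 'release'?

Base: (clean, hops=0).
Iteration 1: edges from {clean} -> (lint, hops=1), (release, hops=1).
Iteration 2: no outgoing edges from {lint,release}; recursion stops.

1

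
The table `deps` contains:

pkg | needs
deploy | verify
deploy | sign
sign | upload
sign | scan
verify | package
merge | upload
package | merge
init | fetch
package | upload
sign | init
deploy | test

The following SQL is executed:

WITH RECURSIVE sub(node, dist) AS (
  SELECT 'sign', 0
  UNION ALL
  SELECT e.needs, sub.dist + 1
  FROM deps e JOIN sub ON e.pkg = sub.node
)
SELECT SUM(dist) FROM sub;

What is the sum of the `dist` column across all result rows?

Base: (sign, dist=0).
Iteration 1: edges from {sign} -> (init, dist=1), (scan, dist=1), (upload, dist=1).
Iteration 2: edges from {init,scan,upload} -> (fetch, dist=2).
Iteration 3: no outgoing edges from {fetch}; recursion stops.
SUM(dist) = 0 + 1 + 1 + 1 + 2 = 5.

5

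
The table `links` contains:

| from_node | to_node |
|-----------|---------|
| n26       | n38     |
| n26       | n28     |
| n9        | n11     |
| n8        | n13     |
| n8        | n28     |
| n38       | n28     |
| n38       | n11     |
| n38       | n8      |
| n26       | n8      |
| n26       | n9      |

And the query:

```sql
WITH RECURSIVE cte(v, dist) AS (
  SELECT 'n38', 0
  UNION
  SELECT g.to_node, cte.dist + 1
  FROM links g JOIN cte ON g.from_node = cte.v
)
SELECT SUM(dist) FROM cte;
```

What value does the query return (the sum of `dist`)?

7

Base: (n38, dist=0).
Iteration 1: edges from {n38} -> (n11, dist=1), (n28, dist=1), (n8, dist=1).
Iteration 2: edges from {n11,n28,n8} -> (n13, dist=2), (n28, dist=2).
Iteration 3: no outgoing edges from {n13,n28}; recursion stops.
SUM(dist) = 0 + 1 + 1 + 1 + 2 + 2 = 7.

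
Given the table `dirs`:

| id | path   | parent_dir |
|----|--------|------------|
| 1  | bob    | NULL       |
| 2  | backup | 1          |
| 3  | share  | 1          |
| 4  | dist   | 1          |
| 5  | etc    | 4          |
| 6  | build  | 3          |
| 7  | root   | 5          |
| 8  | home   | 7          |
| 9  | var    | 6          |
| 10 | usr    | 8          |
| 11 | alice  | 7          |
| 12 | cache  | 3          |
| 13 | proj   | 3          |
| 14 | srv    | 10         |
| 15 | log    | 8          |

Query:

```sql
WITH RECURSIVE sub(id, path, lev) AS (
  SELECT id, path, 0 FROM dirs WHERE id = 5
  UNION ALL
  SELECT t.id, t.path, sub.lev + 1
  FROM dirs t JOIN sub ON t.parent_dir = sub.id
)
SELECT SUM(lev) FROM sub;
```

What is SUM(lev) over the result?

Base: id=5 (etc) at lev 0.
Iteration 1: rows with parent_dir in {5} -> root (id 7, lev 1).
Iteration 2: rows with parent_dir in {7} -> home (id 8, lev 2), alice (id 11, lev 2).
Iteration 3: rows with parent_dir in {8,11} -> usr (id 10, lev 3), log (id 15, lev 3).
Iteration 4: rows with parent_dir in {10,15} -> srv (id 14, lev 4).
Iteration 5: no rows with parent_dir in {14}; recursion stops.
SUM(lev) = 0 + 1 + 2 + 2 + 3 + 3 + 4 = 15.

15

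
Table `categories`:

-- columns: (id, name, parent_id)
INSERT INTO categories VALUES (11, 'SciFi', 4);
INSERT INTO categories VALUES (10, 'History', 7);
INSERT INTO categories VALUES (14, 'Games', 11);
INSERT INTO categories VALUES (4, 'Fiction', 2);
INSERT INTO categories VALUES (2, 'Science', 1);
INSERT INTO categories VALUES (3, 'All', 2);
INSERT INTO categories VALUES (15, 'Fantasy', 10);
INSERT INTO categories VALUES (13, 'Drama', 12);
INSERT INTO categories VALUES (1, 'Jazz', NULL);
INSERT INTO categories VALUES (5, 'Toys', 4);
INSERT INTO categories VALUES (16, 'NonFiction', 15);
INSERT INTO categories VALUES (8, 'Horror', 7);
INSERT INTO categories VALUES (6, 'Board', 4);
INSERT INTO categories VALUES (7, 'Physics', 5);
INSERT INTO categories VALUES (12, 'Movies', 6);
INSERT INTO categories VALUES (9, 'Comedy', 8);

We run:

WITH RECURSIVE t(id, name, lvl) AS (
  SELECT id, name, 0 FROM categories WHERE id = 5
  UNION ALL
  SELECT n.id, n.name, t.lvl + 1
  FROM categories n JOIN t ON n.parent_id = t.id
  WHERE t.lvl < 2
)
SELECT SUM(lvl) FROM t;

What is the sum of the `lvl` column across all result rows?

5

Base: id=5 (Toys) at lvl 0.
Iteration 1: rows with parent_id in {5} -> Physics (id 7, lvl 1).
Iteration 2: rows with parent_id in {7} -> Horror (id 8, lvl 2), History (id 10, lvl 2).
Iteration 3: lvl < 2 fails for all current rows; recursion stops.
SUM(lvl) = 0 + 1 + 2 + 2 = 5.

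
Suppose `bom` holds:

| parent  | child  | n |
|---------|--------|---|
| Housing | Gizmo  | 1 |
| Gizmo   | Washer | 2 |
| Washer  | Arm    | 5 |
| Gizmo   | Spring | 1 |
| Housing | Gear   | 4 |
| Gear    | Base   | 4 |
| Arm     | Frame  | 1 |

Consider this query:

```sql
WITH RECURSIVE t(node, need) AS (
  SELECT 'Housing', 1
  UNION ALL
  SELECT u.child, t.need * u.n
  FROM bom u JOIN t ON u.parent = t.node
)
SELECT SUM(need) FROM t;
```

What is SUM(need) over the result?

Base: (Housing, need=1).
Iteration 1: components of {Housing} -> Gear = 1*4 = 4, Gizmo = 1*1 = 1.
Iteration 2: components of {Gear,Gizmo} -> Base = 4*4 = 16, Spring = 1*1 = 1, Washer = 1*2 = 2.
Iteration 3: components of {Base,Spring,Washer} -> Arm = 2*5 = 10.
Iteration 4: components of {Arm} -> Frame = 10*1 = 10.
Iteration 5: no further components; recursion stops.
SUM(need) = 1 + 1 + 4 + 2 + 1 + 16 + 10 + 10 = 45.

45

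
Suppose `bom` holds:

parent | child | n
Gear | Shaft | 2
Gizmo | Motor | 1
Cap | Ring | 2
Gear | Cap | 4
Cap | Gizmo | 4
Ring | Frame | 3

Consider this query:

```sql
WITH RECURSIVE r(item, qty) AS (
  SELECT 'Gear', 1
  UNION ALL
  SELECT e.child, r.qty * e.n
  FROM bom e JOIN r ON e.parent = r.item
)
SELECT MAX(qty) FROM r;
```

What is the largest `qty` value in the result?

Base: (Gear, qty=1).
Iteration 1: components of {Gear} -> Cap = 1*4 = 4, Shaft = 1*2 = 2.
Iteration 2: components of {Cap,Shaft} -> Gizmo = 4*4 = 16, Ring = 4*2 = 8.
Iteration 3: components of {Gizmo,Ring} -> Frame = 8*3 = 24, Motor = 16*1 = 16.
Iteration 4: no further components; recursion stops.
qty values: 1, 2, 4, 16, 8, 16, 24; the maximum is 24.

24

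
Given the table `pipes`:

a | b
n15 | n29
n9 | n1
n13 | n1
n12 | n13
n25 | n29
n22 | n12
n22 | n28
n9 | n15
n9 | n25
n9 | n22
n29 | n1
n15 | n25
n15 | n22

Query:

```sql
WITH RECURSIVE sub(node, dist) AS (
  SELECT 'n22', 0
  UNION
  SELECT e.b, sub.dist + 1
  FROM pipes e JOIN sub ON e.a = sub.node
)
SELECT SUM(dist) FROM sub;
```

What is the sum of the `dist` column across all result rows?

Base: (n22, dist=0).
Iteration 1: edges from {n22} -> (n12, dist=1), (n28, dist=1).
Iteration 2: edges from {n12,n28} -> (n13, dist=2).
Iteration 3: edges from {n13} -> (n1, dist=3).
Iteration 4: no outgoing edges from {n1}; recursion stops.
SUM(dist) = 0 + 1 + 1 + 2 + 3 = 7.

7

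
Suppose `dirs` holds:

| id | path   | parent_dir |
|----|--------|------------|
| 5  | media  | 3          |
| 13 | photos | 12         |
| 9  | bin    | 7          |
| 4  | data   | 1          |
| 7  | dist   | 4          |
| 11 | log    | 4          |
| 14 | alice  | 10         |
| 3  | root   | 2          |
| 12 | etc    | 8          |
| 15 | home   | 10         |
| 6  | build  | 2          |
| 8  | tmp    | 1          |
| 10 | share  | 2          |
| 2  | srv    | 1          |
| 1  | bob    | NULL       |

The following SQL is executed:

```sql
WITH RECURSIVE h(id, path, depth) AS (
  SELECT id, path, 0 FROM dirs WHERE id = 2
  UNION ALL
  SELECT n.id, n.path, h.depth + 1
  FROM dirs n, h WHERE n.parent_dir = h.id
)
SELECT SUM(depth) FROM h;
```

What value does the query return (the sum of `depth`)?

9

Base: id=2 (srv) at depth 0.
Iteration 1: rows with parent_dir in {2} -> root (id 3, depth 1), build (id 6, depth 1), share (id 10, depth 1).
Iteration 2: rows with parent_dir in {3,6,10} -> media (id 5, depth 2), alice (id 14, depth 2), home (id 15, depth 2).
Iteration 3: no rows with parent_dir in {5,14,15}; recursion stops.
SUM(depth) = 0 + 1 + 1 + 1 + 2 + 2 + 2 = 9.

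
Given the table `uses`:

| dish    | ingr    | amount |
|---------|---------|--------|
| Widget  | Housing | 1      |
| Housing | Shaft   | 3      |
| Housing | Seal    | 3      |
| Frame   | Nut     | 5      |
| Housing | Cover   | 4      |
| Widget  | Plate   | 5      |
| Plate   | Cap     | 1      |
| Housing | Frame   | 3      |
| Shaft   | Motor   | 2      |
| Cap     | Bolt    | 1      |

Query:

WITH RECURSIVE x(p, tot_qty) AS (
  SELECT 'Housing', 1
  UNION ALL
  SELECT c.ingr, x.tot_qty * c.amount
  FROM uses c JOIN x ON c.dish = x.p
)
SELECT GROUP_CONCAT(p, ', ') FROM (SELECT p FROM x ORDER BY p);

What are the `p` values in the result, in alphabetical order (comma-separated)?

Cover, Frame, Housing, Motor, Nut, Seal, Shaft

Base: (Housing, tot_qty=1).
Iteration 1: components of {Housing} -> Cover = 1*4 = 4, Frame = 1*3 = 3, Seal = 1*3 = 3, Shaft = 1*3 = 3.
Iteration 2: components of {Cover,Frame,Seal,Shaft} -> Motor = 3*2 = 6, Nut = 3*5 = 15.
Iteration 3: no further components; recursion stops.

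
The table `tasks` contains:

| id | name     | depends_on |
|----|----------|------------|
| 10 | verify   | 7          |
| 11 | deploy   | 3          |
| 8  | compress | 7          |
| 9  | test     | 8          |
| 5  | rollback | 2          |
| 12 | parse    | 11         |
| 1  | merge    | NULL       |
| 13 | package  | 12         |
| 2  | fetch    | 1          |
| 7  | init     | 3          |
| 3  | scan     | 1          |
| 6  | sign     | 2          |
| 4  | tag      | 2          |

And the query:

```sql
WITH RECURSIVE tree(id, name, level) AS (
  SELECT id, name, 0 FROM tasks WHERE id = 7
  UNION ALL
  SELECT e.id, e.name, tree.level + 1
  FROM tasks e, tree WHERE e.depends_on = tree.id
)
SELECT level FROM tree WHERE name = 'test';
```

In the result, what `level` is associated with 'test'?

2

Base: id=7 (init) at level 0.
Iteration 1: rows with depends_on in {7} -> compress (id 8, level 1), verify (id 10, level 1).
Iteration 2: rows with depends_on in {8,10} -> test (id 9, level 2).
Iteration 3: no rows with depends_on in {9}; recursion stops.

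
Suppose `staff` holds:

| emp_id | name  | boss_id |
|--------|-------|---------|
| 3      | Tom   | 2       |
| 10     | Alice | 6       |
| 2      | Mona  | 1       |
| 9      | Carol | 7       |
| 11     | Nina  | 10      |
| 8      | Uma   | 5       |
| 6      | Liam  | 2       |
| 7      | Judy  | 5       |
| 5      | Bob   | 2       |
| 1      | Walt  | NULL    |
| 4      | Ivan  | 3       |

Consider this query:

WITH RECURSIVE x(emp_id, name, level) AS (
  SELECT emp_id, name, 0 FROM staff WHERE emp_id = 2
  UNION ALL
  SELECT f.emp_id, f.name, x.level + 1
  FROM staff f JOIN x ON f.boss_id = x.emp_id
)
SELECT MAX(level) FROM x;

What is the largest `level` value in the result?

3

Base: emp_id=2 (Mona) at level 0.
Iteration 1: rows with boss_id in {2} -> Tom (id 3, level 1), Bob (id 5, level 1), Liam (id 6, level 1).
Iteration 2: rows with boss_id in {3,5,6} -> Ivan (id 4, level 2), Judy (id 7, level 2), Uma (id 8, level 2), Alice (id 10, level 2).
Iteration 3: rows with boss_id in {4,7,8,10} -> Carol (id 9, level 3), Nina (id 11, level 3).
Iteration 4: no rows with boss_id in {9,11}; recursion stops.
level values: 0, 1, 1, 1, 2, 2, 2, 2, 3, 3; the maximum is 3.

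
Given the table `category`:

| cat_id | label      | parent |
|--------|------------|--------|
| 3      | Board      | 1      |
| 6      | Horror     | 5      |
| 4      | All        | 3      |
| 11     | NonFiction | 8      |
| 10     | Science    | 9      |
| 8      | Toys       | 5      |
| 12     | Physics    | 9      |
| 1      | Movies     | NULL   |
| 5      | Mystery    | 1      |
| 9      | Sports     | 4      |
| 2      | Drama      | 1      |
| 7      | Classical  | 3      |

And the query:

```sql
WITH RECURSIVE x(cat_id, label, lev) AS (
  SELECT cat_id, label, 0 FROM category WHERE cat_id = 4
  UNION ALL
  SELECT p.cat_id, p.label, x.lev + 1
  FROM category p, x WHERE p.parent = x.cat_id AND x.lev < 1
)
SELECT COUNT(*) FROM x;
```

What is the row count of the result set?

2

Base: cat_id=4 (All) at lev 0.
Iteration 1: rows with parent in {4} -> Sports (id 9, lev 1).
Iteration 2: lev < 1 fails for all current rows; recursion stops.
Total rows emitted: 2.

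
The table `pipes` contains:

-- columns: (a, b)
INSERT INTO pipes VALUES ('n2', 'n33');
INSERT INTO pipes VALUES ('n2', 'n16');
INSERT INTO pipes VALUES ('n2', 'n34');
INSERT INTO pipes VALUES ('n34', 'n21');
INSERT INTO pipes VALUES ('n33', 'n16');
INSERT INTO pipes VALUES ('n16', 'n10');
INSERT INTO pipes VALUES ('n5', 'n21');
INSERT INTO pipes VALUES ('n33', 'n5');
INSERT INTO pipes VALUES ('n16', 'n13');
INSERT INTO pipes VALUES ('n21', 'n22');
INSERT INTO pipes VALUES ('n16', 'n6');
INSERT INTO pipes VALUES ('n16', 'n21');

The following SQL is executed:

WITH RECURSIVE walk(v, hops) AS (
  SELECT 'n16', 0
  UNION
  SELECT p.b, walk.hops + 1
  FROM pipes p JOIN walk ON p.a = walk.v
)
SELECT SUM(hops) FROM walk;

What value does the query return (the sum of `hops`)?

Base: (n16, hops=0).
Iteration 1: edges from {n16} -> (n10, hops=1), (n13, hops=1), (n21, hops=1), (n6, hops=1).
Iteration 2: edges from {n10,n13,n21,n6} -> (n22, hops=2).
Iteration 3: no outgoing edges from {n22}; recursion stops.
SUM(hops) = 0 + 1 + 1 + 1 + 1 + 2 = 6.

6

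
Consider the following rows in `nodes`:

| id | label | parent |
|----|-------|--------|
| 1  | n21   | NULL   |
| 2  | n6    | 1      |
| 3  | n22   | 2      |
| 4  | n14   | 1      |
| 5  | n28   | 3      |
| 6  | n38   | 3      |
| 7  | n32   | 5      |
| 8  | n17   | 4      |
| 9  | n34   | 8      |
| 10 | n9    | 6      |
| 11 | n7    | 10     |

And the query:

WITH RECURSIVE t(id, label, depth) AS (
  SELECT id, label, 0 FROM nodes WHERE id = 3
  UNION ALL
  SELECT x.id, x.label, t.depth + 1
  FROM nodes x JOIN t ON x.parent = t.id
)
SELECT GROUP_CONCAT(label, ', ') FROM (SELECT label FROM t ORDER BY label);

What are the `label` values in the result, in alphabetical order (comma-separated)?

n22, n28, n32, n38, n7, n9

Base: id=3 (n22) at depth 0.
Iteration 1: rows with parent in {3} -> n28 (id 5, depth 1), n38 (id 6, depth 1).
Iteration 2: rows with parent in {5,6} -> n32 (id 7, depth 2), n9 (id 10, depth 2).
Iteration 3: rows with parent in {7,10} -> n7 (id 11, depth 3).
Iteration 4: no rows with parent in {11}; recursion stops.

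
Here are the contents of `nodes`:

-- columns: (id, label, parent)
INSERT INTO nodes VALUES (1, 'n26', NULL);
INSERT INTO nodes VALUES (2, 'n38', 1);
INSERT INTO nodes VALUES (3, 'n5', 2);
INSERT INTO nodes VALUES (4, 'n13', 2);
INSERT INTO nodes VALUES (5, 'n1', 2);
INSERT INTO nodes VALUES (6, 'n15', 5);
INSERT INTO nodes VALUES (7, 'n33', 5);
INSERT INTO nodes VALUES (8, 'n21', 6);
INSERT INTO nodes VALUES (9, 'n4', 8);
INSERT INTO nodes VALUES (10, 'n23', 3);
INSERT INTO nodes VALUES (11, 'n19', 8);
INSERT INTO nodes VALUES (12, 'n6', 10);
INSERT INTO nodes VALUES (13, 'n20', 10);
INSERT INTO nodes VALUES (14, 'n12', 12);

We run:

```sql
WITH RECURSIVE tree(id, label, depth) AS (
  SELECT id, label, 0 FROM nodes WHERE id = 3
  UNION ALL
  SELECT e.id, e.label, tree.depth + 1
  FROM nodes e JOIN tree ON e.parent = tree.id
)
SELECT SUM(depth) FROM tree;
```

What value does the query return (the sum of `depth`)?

Base: id=3 (n5) at depth 0.
Iteration 1: rows with parent in {3} -> n23 (id 10, depth 1).
Iteration 2: rows with parent in {10} -> n6 (id 12, depth 2), n20 (id 13, depth 2).
Iteration 3: rows with parent in {12,13} -> n12 (id 14, depth 3).
Iteration 4: no rows with parent in {14}; recursion stops.
SUM(depth) = 0 + 1 + 2 + 2 + 3 = 8.

8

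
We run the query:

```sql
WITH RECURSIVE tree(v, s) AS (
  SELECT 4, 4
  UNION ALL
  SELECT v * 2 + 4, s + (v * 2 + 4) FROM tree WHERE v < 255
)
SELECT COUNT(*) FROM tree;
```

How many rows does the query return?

Base: v=4, s=4.
Iteration 1: 4 < 255 holds -> v = 4 * 2 + 4 = 12, s = 4 + 12 = 16.
Iteration 2: 12 < 255 holds -> v = 12 * 2 + 4 = 28, s = 16 + 28 = 44.
Iteration 3: 28 < 255 holds -> v = 28 * 2 + 4 = 60, s = 44 + 60 = 104.
Iteration 4: 60 < 255 holds -> v = 60 * 2 + 4 = 124, s = 104 + 124 = 228.
Iteration 5: 124 < 255 holds -> v = 124 * 2 + 4 = 252, s = 228 + 252 = 480.
Iteration 6: 252 < 255 holds -> v = 252 * 2 + 4 = 508, s = 480 + 508 = 988.
Iteration 7: 508 < 255 fails; recursion stops.
Total rows emitted: 7.

7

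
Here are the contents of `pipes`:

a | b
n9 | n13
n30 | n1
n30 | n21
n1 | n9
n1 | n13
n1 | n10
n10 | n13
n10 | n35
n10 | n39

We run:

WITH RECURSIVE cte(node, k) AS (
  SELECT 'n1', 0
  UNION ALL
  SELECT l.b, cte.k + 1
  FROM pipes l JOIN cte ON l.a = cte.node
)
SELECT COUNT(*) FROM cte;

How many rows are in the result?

Base: (n1, k=0).
Iteration 1: edges from {n1} -> (n10, k=1), (n13, k=1), (n9, k=1).
Iteration 2: edges from {n10,n13,n9} -> (n13, k=2) x2, (n35, k=2), (n39, k=2). [UNION ALL keeps all 4 new rows, including repeats]
Iteration 3: no outgoing edges from {n13,n35,n39}; recursion stops.
Total rows emitted: 8.

8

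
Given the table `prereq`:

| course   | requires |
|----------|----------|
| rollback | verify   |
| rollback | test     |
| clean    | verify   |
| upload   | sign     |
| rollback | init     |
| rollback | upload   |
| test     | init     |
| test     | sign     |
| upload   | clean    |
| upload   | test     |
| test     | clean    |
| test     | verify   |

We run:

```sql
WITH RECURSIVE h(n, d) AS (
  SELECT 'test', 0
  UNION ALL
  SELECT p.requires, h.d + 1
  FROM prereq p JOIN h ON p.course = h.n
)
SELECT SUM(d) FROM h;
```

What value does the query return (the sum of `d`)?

Base: (test, d=0).
Iteration 1: edges from {test} -> (clean, d=1), (init, d=1), (sign, d=1), (verify, d=1).
Iteration 2: edges from {clean,init,sign,verify} -> (verify, d=2).
Iteration 3: no outgoing edges from {verify}; recursion stops.
SUM(d) = 0 + 1 + 1 + 1 + 1 + 2 = 6.

6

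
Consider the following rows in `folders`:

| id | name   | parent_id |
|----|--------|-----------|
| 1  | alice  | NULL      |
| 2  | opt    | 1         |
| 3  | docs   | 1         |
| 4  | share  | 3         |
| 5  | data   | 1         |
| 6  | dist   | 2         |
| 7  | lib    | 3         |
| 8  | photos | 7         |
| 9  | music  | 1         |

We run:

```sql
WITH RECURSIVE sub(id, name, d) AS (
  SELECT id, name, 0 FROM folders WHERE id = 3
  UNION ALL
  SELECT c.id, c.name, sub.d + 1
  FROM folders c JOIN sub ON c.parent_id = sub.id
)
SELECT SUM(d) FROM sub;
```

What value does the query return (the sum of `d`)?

4

Base: id=3 (docs) at d 0.
Iteration 1: rows with parent_id in {3} -> share (id 4, d 1), lib (id 7, d 1).
Iteration 2: rows with parent_id in {4,7} -> photos (id 8, d 2).
Iteration 3: no rows with parent_id in {8}; recursion stops.
SUM(d) = 0 + 1 + 1 + 2 = 4.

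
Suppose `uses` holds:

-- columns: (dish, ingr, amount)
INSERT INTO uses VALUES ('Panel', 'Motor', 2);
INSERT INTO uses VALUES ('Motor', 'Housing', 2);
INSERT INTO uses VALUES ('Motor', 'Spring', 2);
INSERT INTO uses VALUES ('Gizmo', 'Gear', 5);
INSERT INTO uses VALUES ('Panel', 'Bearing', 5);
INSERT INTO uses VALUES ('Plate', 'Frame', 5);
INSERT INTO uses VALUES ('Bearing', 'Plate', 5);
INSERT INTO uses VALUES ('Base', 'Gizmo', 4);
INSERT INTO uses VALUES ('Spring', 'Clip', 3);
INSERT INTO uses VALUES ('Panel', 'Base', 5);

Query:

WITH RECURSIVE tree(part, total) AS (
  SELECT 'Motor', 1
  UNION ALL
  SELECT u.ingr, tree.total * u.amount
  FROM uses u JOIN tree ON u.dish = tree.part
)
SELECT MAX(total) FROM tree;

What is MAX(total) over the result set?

Base: (Motor, total=1).
Iteration 1: components of {Motor} -> Housing = 1*2 = 2, Spring = 1*2 = 2.
Iteration 2: components of {Housing,Spring} -> Clip = 2*3 = 6.
Iteration 3: no further components; recursion stops.
total values: 1, 2, 2, 6; the maximum is 6.

6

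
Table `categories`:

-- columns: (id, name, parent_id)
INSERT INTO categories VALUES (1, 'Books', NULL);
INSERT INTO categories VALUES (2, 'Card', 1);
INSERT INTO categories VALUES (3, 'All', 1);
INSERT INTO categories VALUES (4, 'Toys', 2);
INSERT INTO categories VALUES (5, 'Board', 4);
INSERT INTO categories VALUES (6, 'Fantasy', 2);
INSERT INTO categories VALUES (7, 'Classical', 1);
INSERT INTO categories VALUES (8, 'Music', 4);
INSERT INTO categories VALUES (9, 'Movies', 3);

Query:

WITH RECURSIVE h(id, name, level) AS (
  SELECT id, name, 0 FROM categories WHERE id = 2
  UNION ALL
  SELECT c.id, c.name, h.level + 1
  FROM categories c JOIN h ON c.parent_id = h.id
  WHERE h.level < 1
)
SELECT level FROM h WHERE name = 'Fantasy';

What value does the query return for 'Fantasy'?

1

Base: id=2 (Card) at level 0.
Iteration 1: rows with parent_id in {2} -> Toys (id 4, level 1), Fantasy (id 6, level 1).
Iteration 2: level < 1 fails for all current rows; recursion stops.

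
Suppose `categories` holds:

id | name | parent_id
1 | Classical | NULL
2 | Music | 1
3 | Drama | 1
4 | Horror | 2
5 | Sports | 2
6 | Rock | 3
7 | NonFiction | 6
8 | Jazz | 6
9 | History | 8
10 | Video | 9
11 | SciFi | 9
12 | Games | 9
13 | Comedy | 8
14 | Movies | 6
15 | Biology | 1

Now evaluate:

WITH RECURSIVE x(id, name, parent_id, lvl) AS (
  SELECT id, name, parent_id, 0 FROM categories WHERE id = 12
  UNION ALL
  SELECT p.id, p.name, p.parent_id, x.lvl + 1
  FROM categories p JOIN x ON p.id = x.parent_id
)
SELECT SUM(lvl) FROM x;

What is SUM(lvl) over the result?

Base: id=12 (Games), parent_id=9, lvl 0.
Iteration 1: join on id=9 -> History (id 9, parent_id=8, lvl 1).
Iteration 2: join on id=8 -> Jazz (id 8, parent_id=6, lvl 2).
Iteration 3: join on id=6 -> Rock (id 6, parent_id=3, lvl 3).
Iteration 4: join on id=3 -> Drama (id 3, parent_id=1, lvl 4).
Iteration 5: join on id=1 -> Classical (id 1, parent_id=NULL, lvl 5).
Iteration 6: parent_id is NULL; no match; recursion stops.
SUM(lvl) = 0 + 1 + 2 + 3 + 4 + 5 = 15.

15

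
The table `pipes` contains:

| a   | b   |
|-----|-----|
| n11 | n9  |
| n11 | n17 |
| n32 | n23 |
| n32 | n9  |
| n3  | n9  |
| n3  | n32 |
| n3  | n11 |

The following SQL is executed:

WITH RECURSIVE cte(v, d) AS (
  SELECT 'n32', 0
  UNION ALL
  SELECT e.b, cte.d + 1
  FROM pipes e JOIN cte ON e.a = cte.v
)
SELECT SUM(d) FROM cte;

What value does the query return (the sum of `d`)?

2

Base: (n32, d=0).
Iteration 1: edges from {n32} -> (n23, d=1), (n9, d=1).
Iteration 2: no outgoing edges from {n23,n9}; recursion stops.
SUM(d) = 0 + 1 + 1 = 2.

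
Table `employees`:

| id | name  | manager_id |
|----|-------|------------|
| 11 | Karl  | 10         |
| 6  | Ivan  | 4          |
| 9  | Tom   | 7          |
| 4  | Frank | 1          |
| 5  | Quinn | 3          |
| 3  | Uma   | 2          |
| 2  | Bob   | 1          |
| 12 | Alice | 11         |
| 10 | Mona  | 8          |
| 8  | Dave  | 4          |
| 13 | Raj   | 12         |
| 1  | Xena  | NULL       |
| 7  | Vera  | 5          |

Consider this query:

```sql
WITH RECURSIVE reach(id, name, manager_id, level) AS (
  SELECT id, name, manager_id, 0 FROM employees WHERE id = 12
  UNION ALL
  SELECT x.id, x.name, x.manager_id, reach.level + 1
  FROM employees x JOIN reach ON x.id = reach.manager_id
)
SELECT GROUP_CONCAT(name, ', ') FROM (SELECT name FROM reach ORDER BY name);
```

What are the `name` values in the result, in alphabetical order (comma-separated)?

Base: id=12 (Alice), manager_id=11, level 0.
Iteration 1: join on id=11 -> Karl (id 11, manager_id=10, level 1).
Iteration 2: join on id=10 -> Mona (id 10, manager_id=8, level 2).
Iteration 3: join on id=8 -> Dave (id 8, manager_id=4, level 3).
Iteration 4: join on id=4 -> Frank (id 4, manager_id=1, level 4).
Iteration 5: join on id=1 -> Xena (id 1, manager_id=NULL, level 5).
Iteration 6: manager_id is NULL; no match; recursion stops.

Alice, Dave, Frank, Karl, Mona, Xena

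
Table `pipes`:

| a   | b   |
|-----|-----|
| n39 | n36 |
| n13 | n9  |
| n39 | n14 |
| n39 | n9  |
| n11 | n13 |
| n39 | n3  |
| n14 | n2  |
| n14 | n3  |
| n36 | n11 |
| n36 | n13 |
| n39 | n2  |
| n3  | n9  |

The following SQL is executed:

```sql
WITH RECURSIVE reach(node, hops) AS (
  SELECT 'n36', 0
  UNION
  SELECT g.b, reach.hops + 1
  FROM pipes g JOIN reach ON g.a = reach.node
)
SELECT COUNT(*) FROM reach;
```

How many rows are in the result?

6

Base: (n36, hops=0).
Iteration 1: edges from {n36} -> (n11, hops=1), (n13, hops=1).
Iteration 2: edges from {n11,n13} -> (n13, hops=2), (n9, hops=2).
Iteration 3: edges from {n13,n9} -> (n9, hops=3).
Iteration 4: no outgoing edges from {n9}; recursion stops.
Total rows emitted: 6.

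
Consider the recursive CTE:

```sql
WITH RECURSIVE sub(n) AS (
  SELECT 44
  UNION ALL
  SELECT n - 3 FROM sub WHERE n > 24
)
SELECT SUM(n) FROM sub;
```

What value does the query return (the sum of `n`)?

Base: n=44.
Iteration 1: 44 > 24 holds -> n = 44 - 3 = 41.
Iteration 2: 41 > 24 holds -> n = 41 - 3 = 38.
Iteration 3: 38 > 24 holds -> n = 38 - 3 = 35.
Iteration 4: 35 > 24 holds -> n = 35 - 3 = 32.
Iteration 5: 32 > 24 holds -> n = 32 - 3 = 29.
Iteration 6: 29 > 24 holds -> n = 29 - 3 = 26.
Iteration 7: 26 > 24 holds -> n = 26 - 3 = 23.
Iteration 8: 23 > 24 fails; recursion stops.
SUM(n) = 44 + 41 + 38 + 35 + 32 + 29 + 26 + 23 = 268.

268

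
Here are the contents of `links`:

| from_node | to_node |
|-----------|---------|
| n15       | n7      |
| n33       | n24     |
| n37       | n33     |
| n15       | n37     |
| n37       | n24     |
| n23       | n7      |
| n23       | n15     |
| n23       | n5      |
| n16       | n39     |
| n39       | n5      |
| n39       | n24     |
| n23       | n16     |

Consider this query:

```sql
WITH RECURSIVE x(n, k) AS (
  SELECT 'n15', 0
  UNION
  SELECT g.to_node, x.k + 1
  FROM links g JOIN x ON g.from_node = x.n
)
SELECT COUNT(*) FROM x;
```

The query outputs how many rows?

Base: (n15, k=0).
Iteration 1: edges from {n15} -> (n37, k=1), (n7, k=1).
Iteration 2: edges from {n37,n7} -> (n24, k=2), (n33, k=2).
Iteration 3: edges from {n24,n33} -> (n24, k=3).
Iteration 4: no outgoing edges from {n24}; recursion stops.
Total rows emitted: 6.

6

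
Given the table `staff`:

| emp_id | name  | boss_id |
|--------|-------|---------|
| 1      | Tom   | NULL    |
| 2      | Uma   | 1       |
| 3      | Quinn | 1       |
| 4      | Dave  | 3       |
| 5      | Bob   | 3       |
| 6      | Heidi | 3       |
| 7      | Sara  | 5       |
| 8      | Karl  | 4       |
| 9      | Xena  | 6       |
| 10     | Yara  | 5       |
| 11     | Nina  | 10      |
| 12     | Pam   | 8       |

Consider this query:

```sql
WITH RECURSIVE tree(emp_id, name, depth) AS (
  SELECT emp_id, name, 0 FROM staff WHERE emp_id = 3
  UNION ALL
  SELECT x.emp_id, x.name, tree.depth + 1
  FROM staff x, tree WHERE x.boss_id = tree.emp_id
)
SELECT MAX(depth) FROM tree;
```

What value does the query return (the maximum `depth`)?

Base: emp_id=3 (Quinn) at depth 0.
Iteration 1: rows with boss_id in {3} -> Dave (id 4, depth 1), Bob (id 5, depth 1), Heidi (id 6, depth 1).
Iteration 2: rows with boss_id in {4,5,6} -> Sara (id 7, depth 2), Karl (id 8, depth 2), Xena (id 9, depth 2), Yara (id 10, depth 2).
Iteration 3: rows with boss_id in {7,8,9,10} -> Nina (id 11, depth 3), Pam (id 12, depth 3).
Iteration 4: no rows with boss_id in {11,12}; recursion stops.
depth values: 0, 1, 1, 1, 2, 2, 2, 2, 3, 3; the maximum is 3.

3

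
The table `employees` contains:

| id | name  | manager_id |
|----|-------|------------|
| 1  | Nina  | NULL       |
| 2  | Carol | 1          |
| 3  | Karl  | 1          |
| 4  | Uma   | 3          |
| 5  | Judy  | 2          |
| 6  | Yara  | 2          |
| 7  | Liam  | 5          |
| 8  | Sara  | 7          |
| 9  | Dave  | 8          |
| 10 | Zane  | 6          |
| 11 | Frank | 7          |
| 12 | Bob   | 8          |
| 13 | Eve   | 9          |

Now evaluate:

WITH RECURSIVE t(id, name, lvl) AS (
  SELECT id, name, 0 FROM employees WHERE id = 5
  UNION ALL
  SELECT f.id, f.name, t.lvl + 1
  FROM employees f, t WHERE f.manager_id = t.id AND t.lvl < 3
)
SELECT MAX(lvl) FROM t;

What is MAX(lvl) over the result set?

Base: id=5 (Judy) at lvl 0.
Iteration 1: rows with manager_id in {5} -> Liam (id 7, lvl 1).
Iteration 2: rows with manager_id in {7} -> Sara (id 8, lvl 2), Frank (id 11, lvl 2).
Iteration 3: rows with manager_id in {8,11} -> Dave (id 9, lvl 3), Bob (id 12, lvl 3).
Iteration 4: lvl < 3 fails for all current rows; recursion stops.
lvl values: 0, 1, 2, 2, 3, 3; the maximum is 3.

3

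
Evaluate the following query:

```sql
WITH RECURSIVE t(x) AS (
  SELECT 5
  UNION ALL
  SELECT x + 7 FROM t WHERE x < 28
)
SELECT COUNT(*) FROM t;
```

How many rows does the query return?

Base: x=5.
Iteration 1: 5 < 28 holds -> x = 5 + 7 = 12.
Iteration 2: 12 < 28 holds -> x = 12 + 7 = 19.
Iteration 3: 19 < 28 holds -> x = 19 + 7 = 26.
Iteration 4: 26 < 28 holds -> x = 26 + 7 = 33.
Iteration 5: 33 < 28 fails; recursion stops.
Total rows emitted: 5.

5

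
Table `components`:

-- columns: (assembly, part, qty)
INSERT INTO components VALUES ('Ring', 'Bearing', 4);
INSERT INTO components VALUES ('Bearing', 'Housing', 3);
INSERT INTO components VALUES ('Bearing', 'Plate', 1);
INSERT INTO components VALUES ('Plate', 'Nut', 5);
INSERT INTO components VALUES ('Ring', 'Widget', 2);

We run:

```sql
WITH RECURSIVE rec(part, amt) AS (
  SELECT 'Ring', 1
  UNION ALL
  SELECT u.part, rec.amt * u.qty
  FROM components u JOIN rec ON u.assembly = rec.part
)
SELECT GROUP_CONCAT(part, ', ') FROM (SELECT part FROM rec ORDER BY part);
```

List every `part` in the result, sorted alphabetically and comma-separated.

Bearing, Housing, Nut, Plate, Ring, Widget

Base: (Ring, amt=1).
Iteration 1: components of {Ring} -> Bearing = 1*4 = 4, Widget = 1*2 = 2.
Iteration 2: components of {Bearing,Widget} -> Housing = 4*3 = 12, Plate = 4*1 = 4.
Iteration 3: components of {Housing,Plate} -> Nut = 4*5 = 20.
Iteration 4: no further components; recursion stops.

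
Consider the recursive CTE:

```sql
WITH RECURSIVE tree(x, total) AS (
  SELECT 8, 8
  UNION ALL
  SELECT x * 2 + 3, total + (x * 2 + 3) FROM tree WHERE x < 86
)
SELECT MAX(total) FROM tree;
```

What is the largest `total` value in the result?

326

Base: x=8, total=8.
Iteration 1: 8 < 86 holds -> x = 8 * 2 + 3 = 19, total = 8 + 19 = 27.
Iteration 2: 19 < 86 holds -> x = 19 * 2 + 3 = 41, total = 27 + 41 = 68.
Iteration 3: 41 < 86 holds -> x = 41 * 2 + 3 = 85, total = 68 + 85 = 153.
Iteration 4: 85 < 86 holds -> x = 85 * 2 + 3 = 173, total = 153 + 173 = 326.
Iteration 5: 173 < 86 fails; recursion stops.
total values: 8, 27, 68, 153, 326; the maximum is 326.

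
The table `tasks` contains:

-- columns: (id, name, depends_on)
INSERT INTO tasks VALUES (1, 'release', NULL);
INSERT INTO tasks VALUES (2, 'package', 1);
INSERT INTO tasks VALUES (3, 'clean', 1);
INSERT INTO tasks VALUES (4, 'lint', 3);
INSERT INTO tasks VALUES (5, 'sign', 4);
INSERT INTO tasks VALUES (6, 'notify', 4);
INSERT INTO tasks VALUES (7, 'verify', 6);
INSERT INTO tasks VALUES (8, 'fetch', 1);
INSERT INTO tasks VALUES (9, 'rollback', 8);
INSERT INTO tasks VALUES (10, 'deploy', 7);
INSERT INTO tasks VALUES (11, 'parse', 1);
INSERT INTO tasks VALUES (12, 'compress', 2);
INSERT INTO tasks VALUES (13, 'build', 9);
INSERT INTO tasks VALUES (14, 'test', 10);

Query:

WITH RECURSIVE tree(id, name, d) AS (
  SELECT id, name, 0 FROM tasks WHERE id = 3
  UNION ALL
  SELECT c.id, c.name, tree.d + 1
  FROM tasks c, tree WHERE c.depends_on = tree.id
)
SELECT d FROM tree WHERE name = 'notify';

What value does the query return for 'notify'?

Base: id=3 (clean) at d 0.
Iteration 1: rows with depends_on in {3} -> lint (id 4, d 1).
Iteration 2: rows with depends_on in {4} -> sign (id 5, d 2), notify (id 6, d 2).
Iteration 3: rows with depends_on in {5,6} -> verify (id 7, d 3).
Iteration 4: rows with depends_on in {7} -> deploy (id 10, d 4).
Iteration 5: rows with depends_on in {10} -> test (id 14, d 5).
Iteration 6: no rows with depends_on in {14}; recursion stops.

2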